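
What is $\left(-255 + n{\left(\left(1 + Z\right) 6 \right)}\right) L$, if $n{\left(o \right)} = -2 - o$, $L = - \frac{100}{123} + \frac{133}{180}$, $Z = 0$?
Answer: $\frac{143861}{7380} \approx 19.493$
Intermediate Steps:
$L = - \frac{547}{7380}$ ($L = \left(-100\right) \frac{1}{123} + 133 \cdot \frac{1}{180} = - \frac{100}{123} + \frac{133}{180} = - \frac{547}{7380} \approx -0.074119$)
$\left(-255 + n{\left(\left(1 + Z\right) 6 \right)}\right) L = \left(-255 - \left(2 + \left(1 + 0\right) 6\right)\right) \left(- \frac{547}{7380}\right) = \left(-255 - \left(2 + 1 \cdot 6\right)\right) \left(- \frac{547}{7380}\right) = \left(-255 - 8\right) \left(- \frac{547}{7380}\right) = \left(-263\right) \left(- \frac{547}{7380}\right) = \frac{143861}{7380}$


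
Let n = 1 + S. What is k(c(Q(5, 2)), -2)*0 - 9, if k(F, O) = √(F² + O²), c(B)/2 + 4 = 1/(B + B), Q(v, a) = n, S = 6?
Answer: -9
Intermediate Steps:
n = 7 (n = 1 + 6 = 7)
Q(v, a) = 7
c(B) = -8 + 1/B (c(B) = -8 + 2/(B + B) = -8 + 2/((2*B)) = -8 + 2*(1/(2*B)) = -8 + 1/B)
k(c(Q(5, 2)), -2)*0 - 9 = √((-8 + 1/7)² + (-2)²)*0 - 9 = √((-8 + ⅐)² + 4)*0 - 9 = √((-55/7)² + 4)*0 - 9 = √(3025/49 + 4)*0 - 9 = √(3221/49)*0 - 9 = (√3221/7)*0 - 9 = 0 - 9 = -9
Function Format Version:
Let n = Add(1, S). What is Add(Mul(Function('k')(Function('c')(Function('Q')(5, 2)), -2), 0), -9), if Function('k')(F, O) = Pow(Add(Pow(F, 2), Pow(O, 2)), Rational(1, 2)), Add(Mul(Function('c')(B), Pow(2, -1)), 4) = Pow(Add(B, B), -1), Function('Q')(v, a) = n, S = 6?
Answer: -9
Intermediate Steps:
n = 7 (n = Add(1, 6) = 7)
Function('Q')(v, a) = 7
Function('c')(B) = Add(-8, Pow(B, -1)) (Function('c')(B) = Add(-8, Mul(2, Pow(Add(B, B), -1))) = Add(-8, Mul(2, Pow(Mul(2, B), -1))) = Add(-8, Mul(2, Mul(Rational(1, 2), Pow(B, -1)))) = Add(-8, Pow(B, -1)))
Add(Mul(Function('k')(Function('c')(Function('Q')(5, 2)), -2), 0), -9) = Add(Mul(Pow(Add(Pow(Add(-8, Pow(7, -1)), 2), Pow(-2, 2)), Rational(1, 2)), 0), -9) = Add(Mul(Pow(Add(Pow(Add(-8, Rational(1, 7)), 2), 4), Rational(1, 2)), 0), -9) = Add(Mul(Pow(Add(Pow(Rational(-55, 7), 2), 4), Rational(1, 2)), 0), -9) = Add(Mul(Pow(Add(Rational(3025, 49), 4), Rational(1, 2)), 0), -9) = Add(Mul(Pow(Rational(3221, 49), Rational(1, 2)), 0), -9) = Add(Mul(Mul(Rational(1, 7), Pow(3221, Rational(1, 2))), 0), -9) = Add(0, -9) = -9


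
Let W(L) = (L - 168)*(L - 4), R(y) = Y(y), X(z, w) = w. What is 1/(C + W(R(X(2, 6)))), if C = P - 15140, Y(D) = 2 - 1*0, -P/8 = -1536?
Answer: -1/2520 ≈ -0.00039683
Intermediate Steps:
P = 12288 (P = -8*(-1536) = 12288)
Y(D) = 2 (Y(D) = 2 + 0 = 2)
R(y) = 2
W(L) = (-168 + L)*(-4 + L)
C = -2852 (C = 12288 - 15140 = -2852)
1/(C + W(R(X(2, 6)))) = 1/(-2852 + (672 + 2**2 - 172*2)) = 1/(-2852 + (672 + 4 - 344)) = 1/(-2852 + 332) = 1/(-2520) = -1/2520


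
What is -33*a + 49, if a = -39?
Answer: 1336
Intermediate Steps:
-33*a + 49 = -33*(-39) + 49 = 1287 + 49 = 1336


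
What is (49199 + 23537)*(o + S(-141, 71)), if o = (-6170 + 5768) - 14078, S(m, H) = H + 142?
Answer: -1037724512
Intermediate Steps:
S(m, H) = 142 + H
o = -14480 (o = -402 - 14078 = -14480)
(49199 + 23537)*(o + S(-141, 71)) = (49199 + 23537)*(-14480 + (142 + 71)) = 72736*(-14480 + 213) = 72736*(-14267) = -1037724512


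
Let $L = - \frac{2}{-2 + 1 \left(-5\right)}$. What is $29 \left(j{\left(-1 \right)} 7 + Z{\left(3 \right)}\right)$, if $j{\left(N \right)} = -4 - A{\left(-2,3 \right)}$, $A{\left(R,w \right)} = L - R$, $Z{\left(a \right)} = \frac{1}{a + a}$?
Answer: $- \frac{7627}{6} \approx -1271.2$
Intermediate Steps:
$Z{\left(a \right)} = \frac{1}{2 a}$
$L = \frac{2}{7}$ ($L = - \frac{2}{-2 - 5} = - \frac{2}{-7} = \left(-2\right) \left(- \frac{1}{7}\right) = \frac{2}{7} \approx 0.28571$)
$A{\left(R,w \right)} = \frac{2}{7} - R$
$j{\left(N \right)} = - \frac{44}{7}$ ($j{\left(N \right)} = -4 - \left(\frac{2}{7} - -2\right) = -4 - \left(\frac{2}{7} + 2\right) = -4 - \frac{16}{7} = - \frac{44}{7}$)
$29 \left(j{\left(-1 \right)} 7 + Z{\left(3 \right)}\right) = 29 \left(\left(- \frac{44}{7}\right) 7 + \frac{1}{2 \cdot 3}\right) = 29 \left(-44 + \frac{1}{2} \cdot \frac{1}{3}\right) = 29 \left(-44 + \frac{1}{6}\right) = 29 \left(- \frac{263}{6}\right) = - \frac{7627}{6}$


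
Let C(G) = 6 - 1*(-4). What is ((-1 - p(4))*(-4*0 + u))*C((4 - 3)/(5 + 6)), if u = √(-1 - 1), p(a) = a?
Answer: -50*I*√2 ≈ -70.711*I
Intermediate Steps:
C(G) = 10 (C(G) = 6 + 4 = 10)
u = I*√2 (u = √(-2) = I*√2 ≈ 1.4142*I)
((-1 - p(4))*(-4*0 + u))*C((4 - 3)/(5 + 6)) = ((-1 - 1*4)*(-4*0 + I*√2))*10 = ((-1 - 4)*(0 + I*√2))*10 = -5*I*√2*10 = -50*I*√2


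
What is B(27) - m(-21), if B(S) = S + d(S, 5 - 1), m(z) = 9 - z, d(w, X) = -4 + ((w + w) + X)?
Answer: 51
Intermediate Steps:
d(w, X) = -4 + X + 2*w (d(w, X) = -4 + (2*w + X) = -4 + (X + 2*w) = -4 + X + 2*w)
B(S) = 3*S (B(S) = S + (-4 + (5 - 1) + 2*S) = S + (-4 + 4 + 2*S) = S + 2*S = 3*S)
B(27) - m(-21) = 3*27 - (9 - 1*(-21)) = 81 - (9 + 21) = 81 - 1*30 = 81 - 30 = 51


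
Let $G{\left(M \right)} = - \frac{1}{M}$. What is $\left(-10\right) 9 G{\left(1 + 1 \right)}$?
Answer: $45$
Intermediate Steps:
$\left(-10\right) 9 G{\left(1 + 1 \right)} = \left(-10\right) 9 \left(- \frac{1}{1 + 1}\right) = - 90 \left(- \frac{1}{2}\right) = - 90 \left(\left(-1\right) \frac{1}{2}\right) = \left(-90\right) \left(- \frac{1}{2}\right) = 45$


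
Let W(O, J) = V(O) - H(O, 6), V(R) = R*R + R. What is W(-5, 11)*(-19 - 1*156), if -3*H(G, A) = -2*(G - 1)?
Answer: -4200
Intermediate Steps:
V(R) = R + R² (V(R) = R² + R = R + R²)
H(G, A) = -⅔ + 2*G/3 (H(G, A) = -(-2)*(G - 1)/3 = -(-2)*(-1 + G)/3 = -(2 - 2*G)/3 = -⅔ + 2*G/3)
W(O, J) = ⅔ - 2*O/3 + O*(1 + O) (W(O, J) = O*(1 + O) - (-⅔ + 2*O/3) = O*(1 + O) + (⅔ - 2*O/3) = ⅔ - 2*O/3 + O*(1 + O))
W(-5, 11)*(-19 - 1*156) = (⅔ + (-5)² + (⅓)*(-5))*(-19 - 1*156) = (⅔ + 25 - 5/3)*(-19 - 156) = 24*(-175) = -4200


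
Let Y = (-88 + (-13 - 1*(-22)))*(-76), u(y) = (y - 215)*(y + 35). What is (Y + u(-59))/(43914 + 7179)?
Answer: 12580/51093 ≈ 0.24622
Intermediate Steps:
u(y) = (-215 + y)*(35 + y)
Y = 6004 (Y = (-88 + (-13 + 22))*(-76) = (-88 + 9)*(-76) = -79*(-76) = 6004)
(Y + u(-59))/(43914 + 7179) = (6004 + (-7525 + (-59)² - 180*(-59)))/(43914 + 7179) = (6004 + (-7525 + 3481 + 10620))/51093 = (6004 + 6576)*(1/51093) = 12580*(1/51093) = 12580/51093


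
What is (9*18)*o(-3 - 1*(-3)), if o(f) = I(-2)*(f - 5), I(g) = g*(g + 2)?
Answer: 0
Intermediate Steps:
I(g) = g*(2 + g)
o(f) = 0 (o(f) = (-2*(2 - 2))*(f - 5) = (-2*0)*(-5 + f) = 0*(-5 + f) = 0)
(9*18)*o(-3 - 1*(-3)) = (9*18)*0 = 162*0 = 0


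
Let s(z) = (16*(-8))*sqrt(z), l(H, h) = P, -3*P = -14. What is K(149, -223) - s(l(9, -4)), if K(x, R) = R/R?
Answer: 1 + 128*sqrt(42)/3 ≈ 277.51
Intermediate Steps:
P = 14/3 (P = -1/3*(-14) = 14/3 ≈ 4.6667)
l(H, h) = 14/3
K(x, R) = 1
s(z) = -128*sqrt(z)
K(149, -223) - s(l(9, -4)) = 1 - (-128)*sqrt(14/3) = 1 - (-128)*sqrt(42)/3 = 1 + 128*sqrt(42)/3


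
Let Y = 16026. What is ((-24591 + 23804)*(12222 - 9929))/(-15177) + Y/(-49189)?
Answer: 88522800097/746541453 ≈ 118.58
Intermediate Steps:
((-24591 + 23804)*(12222 - 9929))/(-15177) + Y/(-49189) = ((-24591 + 23804)*(12222 - 9929))/(-15177) + 16026/(-49189) = -787*2293*(-1/15177) + 16026*(-1/49189) = -1804591*(-1/15177) - 16026/49189 = 1804591/15177 - 16026/49189 = 88522800097/746541453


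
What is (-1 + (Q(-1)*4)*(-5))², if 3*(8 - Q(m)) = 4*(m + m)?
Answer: 413449/9 ≈ 45939.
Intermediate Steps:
Q(m) = 8 - 8*m/3 (Q(m) = 8 - 4*(m + m)/3 = 8 - 4*2*m/3 = 8 - 8*m/3)
(-1 + (Q(-1)*4)*(-5))² = (-1 + ((8 - 8/3*(-1))*4)*(-5))² = (-1 + ((8 + 8/3)*4)*(-5))² = (-1 + ((32/3)*4)*(-5))² = (-1 + (128/3)*(-5))² = (-1 - 640/3)² = (-643/3)² = 413449/9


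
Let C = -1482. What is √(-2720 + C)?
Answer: I*√4202 ≈ 64.823*I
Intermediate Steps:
√(-2720 + C) = √(-2720 - 1482) = √(-4202) = I*√4202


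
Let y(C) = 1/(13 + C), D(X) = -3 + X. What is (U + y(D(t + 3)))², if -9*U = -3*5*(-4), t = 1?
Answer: 76729/1764 ≈ 43.497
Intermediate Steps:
U = -20/3 (U = -(-3*5)*(-4)/9 = -(-5)*(-4)/3 = -⅑*60 = -20/3 ≈ -6.6667)
(U + y(D(t + 3)))² = (-20/3 + 1/(13 + (-3 + (1 + 3))))² = (-20/3 + 1/(13 + (-3 + 4)))² = (-20/3 + 1/(13 + 1))² = (-20/3 + 1/14)² = (-277/42)² = 76729/1764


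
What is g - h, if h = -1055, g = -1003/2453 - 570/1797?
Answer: 1549094218/1469347 ≈ 1054.3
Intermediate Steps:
g = -1066867/1469347 (g = -1003*1/2453 - 570*1/1797 = -1003/2453 - 190/599 = -1066867/1469347 ≈ -0.72608)
g - h = -1066867/1469347 - 1*(-1055) = -1066867/1469347 + 1055 = 1549094218/1469347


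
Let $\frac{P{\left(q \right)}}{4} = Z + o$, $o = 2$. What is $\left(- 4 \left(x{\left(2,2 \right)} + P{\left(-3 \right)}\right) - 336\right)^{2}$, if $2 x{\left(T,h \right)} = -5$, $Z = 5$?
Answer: $191844$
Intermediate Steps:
$x{\left(T,h \right)} = - \frac{5}{2}$ ($x{\left(T,h \right)} = \frac{1}{2} \left(-5\right) = - \frac{5}{2}$)
$P{\left(q \right)} = 28$ ($P{\left(q \right)} = 4 \left(5 + 2\right) = 4 \cdot 7 = 28$)
$\left(- 4 \left(x{\left(2,2 \right)} + P{\left(-3 \right)}\right) - 336\right)^{2} = \left(- 4 \left(- \frac{5}{2} + 28\right) - 336\right)^{2} = \left(\left(-4\right) \frac{51}{2} - 336\right)^{2} = \left(-102 - 336\right)^{2} = \left(-438\right)^{2} = 191844$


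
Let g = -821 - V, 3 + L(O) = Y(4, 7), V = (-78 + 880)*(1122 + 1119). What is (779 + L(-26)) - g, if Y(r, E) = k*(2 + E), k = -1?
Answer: 1798870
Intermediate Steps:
Y(r, E) = -2 - E (Y(r, E) = -(2 + E) = -2 - E)
V = 1797282 (V = 802*2241 = 1797282)
L(O) = -12 (L(O) = -3 + (-2 - 1*7) = -3 + (-2 - 7) = -3 - 9 = -12)
g = -1798103 (g = -821 - 1*1797282 = -821 - 1797282 = -1798103)
(779 + L(-26)) - g = (779 - 12) - 1*(-1798103) = 767 + 1798103 = 1798870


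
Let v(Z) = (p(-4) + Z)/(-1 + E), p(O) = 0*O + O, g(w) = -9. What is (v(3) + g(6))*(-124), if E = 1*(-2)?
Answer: 3224/3 ≈ 1074.7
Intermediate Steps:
E = -2
p(O) = O (p(O) = 0 + O = O)
v(Z) = 4/3 - Z/3 (v(Z) = (-4 + Z)/(-1 - 2) = (-4 + Z)/(-3) = (-4 + Z)*(-⅓) = 4/3 - Z/3)
(v(3) + g(6))*(-124) = ((4/3 - ⅓*3) - 9)*(-124) = ((4/3 - 1) - 9)*(-124) = (⅓ - 9)*(-124) = -26/3*(-124) = 3224/3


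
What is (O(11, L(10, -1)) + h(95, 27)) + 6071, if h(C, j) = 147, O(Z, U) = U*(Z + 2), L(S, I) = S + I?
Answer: 6335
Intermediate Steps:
L(S, I) = I + S
O(Z, U) = U*(2 + Z)
(O(11, L(10, -1)) + h(95, 27)) + 6071 = ((-1 + 10)*(2 + 11) + 147) + 6071 = (9*13 + 147) + 6071 = (117 + 147) + 6071 = 264 + 6071 = 6335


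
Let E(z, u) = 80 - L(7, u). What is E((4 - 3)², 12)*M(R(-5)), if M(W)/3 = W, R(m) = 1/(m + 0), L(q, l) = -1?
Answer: -243/5 ≈ -48.600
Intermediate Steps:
R(m) = 1/m
E(z, u) = 81 (E(z, u) = 80 - 1*(-1) = 80 + 1 = 81)
M(W) = 3*W
E((4 - 3)², 12)*M(R(-5)) = 81*(3/(-5)) = 81*(3*(-⅕)) = 81*(-⅗) = -243/5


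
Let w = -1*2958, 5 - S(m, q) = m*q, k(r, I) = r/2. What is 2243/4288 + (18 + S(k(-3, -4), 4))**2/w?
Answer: 52217/218688 ≈ 0.23877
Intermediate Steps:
k(r, I) = r/2 (k(r, I) = r*(1/2) = r/2)
S(m, q) = 5 - m*q
w = -2958
2243/4288 + (18 + S(k(-3, -4), 4))**2/w = 2243/4288 + (18 + (5 - 1*(1/2)*(-3)*4))**2/(-2958) = 2243*(1/4288) + (18 + (5 - 1*(-3/2)*4))**2*(-1/2958) = 2243/4288 + (18 + (5 + 6))**2*(-1/2958) = 2243/4288 + (18 + 11)**2*(-1/2958) = 2243/4288 + 29**2*(-1/2958) = 2243/4288 + 841*(-1/2958) = 2243/4288 - 29/102 = 52217/218688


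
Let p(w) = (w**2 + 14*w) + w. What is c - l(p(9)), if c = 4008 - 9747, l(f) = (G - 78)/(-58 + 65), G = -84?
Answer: -40011/7 ≈ -5715.9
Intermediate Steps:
p(w) = w**2 + 15*w
l(f) = -162/7 (l(f) = (-84 - 78)/(-58 + 65) = -162/7)
c = -5739
c - l(p(9)) = -5739 - 1*(-162/7) = -5739 + 162/7 = -40011/7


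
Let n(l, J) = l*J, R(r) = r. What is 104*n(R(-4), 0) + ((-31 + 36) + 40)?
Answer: 45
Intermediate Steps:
n(l, J) = J*l
104*n(R(-4), 0) + ((-31 + 36) + 40) = 104*(0*(-4)) + ((-31 + 36) + 40) = 104*0 + (5 + 40) = 0 + 45 = 45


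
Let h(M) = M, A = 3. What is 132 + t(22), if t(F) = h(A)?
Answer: 135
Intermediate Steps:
t(F) = 3
132 + t(22) = 132 + 3 = 135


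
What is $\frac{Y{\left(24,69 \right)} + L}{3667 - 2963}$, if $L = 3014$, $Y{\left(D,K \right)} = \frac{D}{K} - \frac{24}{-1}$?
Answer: $\frac{34941}{8096} \approx 4.3158$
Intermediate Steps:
$Y{\left(D,K \right)} = 24 + \frac{D}{K}$ ($Y{\left(D,K \right)} = \frac{D}{K} - -24 = \frac{D}{K} + 24 = 24 + \frac{D}{K}$)
$\frac{Y{\left(24,69 \right)} + L}{3667 - 2963} = \frac{\left(24 + \frac{24}{69}\right) + 3014}{3667 - 2963} = \frac{\left(24 + 24 \cdot \frac{1}{69}\right) + 3014}{704} = \left(\left(24 + \frac{8}{23}\right) + 3014\right) \frac{1}{704} = \left(\frac{560}{23} + 3014\right) \frac{1}{704} = \frac{69882}{23} \cdot \frac{1}{704} = \frac{34941}{8096}$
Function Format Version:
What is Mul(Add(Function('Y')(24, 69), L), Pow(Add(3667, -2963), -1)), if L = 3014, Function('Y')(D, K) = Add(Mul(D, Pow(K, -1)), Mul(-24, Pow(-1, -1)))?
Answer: Rational(34941, 8096) ≈ 4.3158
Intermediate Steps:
Function('Y')(D, K) = Add(24, Mul(D, Pow(K, -1))) (Function('Y')(D, K) = Add(Mul(D, Pow(K, -1)), Mul(-24, -1)) = Add(Mul(D, Pow(K, -1)), 24) = Add(24, Mul(D, Pow(K, -1))))
Mul(Add(Function('Y')(24, 69), L), Pow(Add(3667, -2963), -1)) = Mul(Add(Add(24, Mul(24, Pow(69, -1))), 3014), Pow(Add(3667, -2963), -1)) = Mul(Add(Add(24, Mul(24, Rational(1, 69))), 3014), Pow(704, -1)) = Mul(Add(Add(24, Rational(8, 23)), 3014), Rational(1, 704)) = Mul(Add(Rational(560, 23), 3014), Rational(1, 704)) = Mul(Rational(69882, 23), Rational(1, 704)) = Rational(34941, 8096)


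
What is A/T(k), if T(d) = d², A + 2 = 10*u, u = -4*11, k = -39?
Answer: -34/117 ≈ -0.29060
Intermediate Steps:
u = -44
A = -442 (A = -2 + 10*(-44) = -2 - 440 = -442)
A/T(k) = -442/((-39)²) = -442/1521 = -442*1/1521 = -34/117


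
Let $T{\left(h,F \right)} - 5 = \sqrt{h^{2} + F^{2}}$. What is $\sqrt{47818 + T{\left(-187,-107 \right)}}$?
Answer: $\sqrt{47823 + \sqrt{46418}} \approx 219.18$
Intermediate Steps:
$T{\left(h,F \right)} = 5 + \sqrt{F^{2} + h^{2}}$ ($T{\left(h,F \right)} = 5 + \sqrt{h^{2} + F^{2}} = 5 + \sqrt{F^{2} + h^{2}}$)
$\sqrt{47818 + T{\left(-187,-107 \right)}} = \sqrt{47818 + \left(5 + \sqrt{\left(-107\right)^{2} + \left(-187\right)^{2}}\right)} = \sqrt{47818 + \left(5 + \sqrt{11449 + 34969}\right)} = \sqrt{47818 + \left(5 + \sqrt{46418}\right)} = \sqrt{47823 + \sqrt{46418}}$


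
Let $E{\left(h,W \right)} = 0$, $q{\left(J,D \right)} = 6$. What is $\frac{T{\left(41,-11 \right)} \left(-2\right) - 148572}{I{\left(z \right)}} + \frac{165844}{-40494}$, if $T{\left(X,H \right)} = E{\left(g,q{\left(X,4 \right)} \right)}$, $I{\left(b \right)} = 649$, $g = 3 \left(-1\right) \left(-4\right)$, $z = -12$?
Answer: $- \frac{3061953662}{13140303} \approx -233.02$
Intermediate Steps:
$g = 12$ ($g = \left(-3\right) \left(-4\right) = 12$)
$T{\left(X,H \right)} = 0$
$\frac{T{\left(41,-11 \right)} \left(-2\right) - 148572}{I{\left(z \right)}} + \frac{165844}{-40494} = \frac{0 \left(-2\right) - 148572}{649} + \frac{165844}{-40494} = \left(0 - 148572\right) \frac{1}{649} + 165844 \left(- \frac{1}{40494}\right) = \left(-148572\right) \frac{1}{649} - \frac{82922}{20247} = - \frac{148572}{649} - \frac{82922}{20247} = - \frac{3061953662}{13140303}$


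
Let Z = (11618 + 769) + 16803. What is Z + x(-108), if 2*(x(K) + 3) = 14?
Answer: 29194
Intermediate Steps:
Z = 29190 (Z = 12387 + 16803 = 29190)
x(K) = 4 (x(K) = -3 + (½)*14 = -3 + 7 = 4)
Z + x(-108) = 29190 + 4 = 29194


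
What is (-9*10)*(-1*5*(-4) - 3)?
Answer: -1530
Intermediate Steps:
(-9*10)*(-1*5*(-4) - 3) = -90*(-5*(-4) - 3) = -90*(20 - 3) = -90*17 = -1530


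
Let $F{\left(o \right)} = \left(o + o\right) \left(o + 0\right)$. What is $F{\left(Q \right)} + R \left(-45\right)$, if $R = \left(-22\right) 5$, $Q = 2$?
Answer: $4958$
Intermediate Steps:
$F{\left(o \right)} = 2 o^{2}$ ($F{\left(o \right)} = 2 o o = 2 o^{2}$)
$R = -110$
$F{\left(Q \right)} + R \left(-45\right) = 2 \cdot 2^{2} - -4950 = 2 \cdot 4 + 4950 = 8 + 4950 = 4958$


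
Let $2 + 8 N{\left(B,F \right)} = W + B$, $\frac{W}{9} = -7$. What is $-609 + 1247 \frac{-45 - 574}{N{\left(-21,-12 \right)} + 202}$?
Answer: $- \frac{3553457}{765} \approx -4645.0$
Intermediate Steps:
$W = -63$ ($W = 9 \left(-7\right) = -63$)
$N{\left(B,F \right)} = - \frac{65}{8} + \frac{B}{8}$ ($N{\left(B,F \right)} = - \frac{1}{4} + \frac{-63 + B}{8} = - \frac{1}{4} + \left(- \frac{63}{8} + \frac{B}{8}\right) = - \frac{65}{8} + \frac{B}{8}$)
$-609 + 1247 \frac{-45 - 574}{N{\left(-21,-12 \right)} + 202} = -609 + 1247 \frac{-45 - 574}{\left(- \frac{65}{8} + \frac{1}{8} \left(-21\right)\right) + 202} = -609 + 1247 \left(- \frac{619}{\left(- \frac{65}{8} - \frac{21}{8}\right) + 202}\right) = -609 + 1247 \left(- \frac{619}{- \frac{43}{4} + 202}\right) = -609 + 1247 \left(- \frac{619}{\frac{765}{4}}\right) = -609 + 1247 \left(\left(-619\right) \frac{4}{765}\right) = -609 + 1247 \left(- \frac{2476}{765}\right) = -609 - \frac{3087572}{765} = - \frac{3553457}{765}$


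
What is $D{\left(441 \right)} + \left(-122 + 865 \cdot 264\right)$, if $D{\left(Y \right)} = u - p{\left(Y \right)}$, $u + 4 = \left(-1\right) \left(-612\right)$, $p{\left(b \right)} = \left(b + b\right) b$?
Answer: $-160116$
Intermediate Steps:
$p{\left(b \right)} = 2 b^{2}$ ($p{\left(b \right)} = 2 b b = 2 b^{2}$)
$u = 608$ ($u = -4 - -612 = -4 + 612 = 608$)
$D{\left(Y \right)} = 608 - 2 Y^{2}$
$D{\left(441 \right)} + \left(-122 + 865 \cdot 264\right) = \left(608 - 2 \cdot 441^{2}\right) + \left(-122 + 865 \cdot 264\right) = \left(608 - 388962\right) + \left(-122 + 228360\right) = \left(608 - 388962\right) + 228238 = -388354 + 228238 = -160116$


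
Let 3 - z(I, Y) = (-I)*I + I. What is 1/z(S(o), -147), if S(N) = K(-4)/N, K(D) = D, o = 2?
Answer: 1/9 ≈ 0.11111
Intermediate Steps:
S(N) = -4/N
z(I, Y) = 3 + I**2 - I (z(I, Y) = 3 - ((-I)*I + I) = 3 - (-I**2 + I) = 3 - (I - I**2) = 3 + (I**2 - I) = 3 + I**2 - I)
1/z(S(o), -147) = 1/(3 + (-4/2)**2 - (-4)/2) = 1/(3 + (-4*1/2)**2 - (-4)/2) = 1/(3 + (-2)**2 - 1*(-2)) = 1/(3 + 4 + 2) = 1/9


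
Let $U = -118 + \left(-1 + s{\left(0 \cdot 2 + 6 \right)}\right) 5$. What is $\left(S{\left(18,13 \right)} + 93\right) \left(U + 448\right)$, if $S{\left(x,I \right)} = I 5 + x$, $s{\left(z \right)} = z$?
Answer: $62480$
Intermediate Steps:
$U = -93$ ($U = -118 + \left(-1 + \left(0 \cdot 2 + 6\right)\right) 5 = -118 + \left(-1 + \left(0 + 6\right)\right) 5 = -118 + \left(-1 + 6\right) 5 = -118 + 5 \cdot 5 = -118 + 25 = -93$)
$S{\left(x,I \right)} = x + 5 I$ ($S{\left(x,I \right)} = 5 I + x = x + 5 I$)
$\left(S{\left(18,13 \right)} + 93\right) \left(U + 448\right) = \left(\left(18 + 5 \cdot 13\right) + 93\right) \left(-93 + 448\right) = \left(\left(18 + 65\right) + 93\right) 355 = \left(83 + 93\right) 355 = 176 \cdot 355 = 62480$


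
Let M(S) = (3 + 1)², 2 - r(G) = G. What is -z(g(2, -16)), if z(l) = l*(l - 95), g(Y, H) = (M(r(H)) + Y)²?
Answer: -74196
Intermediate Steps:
r(G) = 2 - G
M(S) = 16 (M(S) = 4² = 16)
g(Y, H) = (16 + Y)²
z(l) = l*(-95 + l)
-z(g(2, -16)) = -(16 + 2)²*(-95 + (16 + 2)²) = -18²*(-95 + 18²) = -324*(-95 + 324) = -324*229 = -1*74196 = -74196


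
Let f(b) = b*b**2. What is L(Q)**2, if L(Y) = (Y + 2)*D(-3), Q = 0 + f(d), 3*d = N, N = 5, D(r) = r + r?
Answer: 128164/81 ≈ 1582.3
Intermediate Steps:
D(r) = 2*r
d = 5/3 (d = (1/3)*5 = 5/3 ≈ 1.6667)
f(b) = b**3
Q = 125/27 (Q = 0 + (5/3)**3 = 0 + 125/27 = 125/27 ≈ 4.6296)
L(Y) = -12 - 6*Y (L(Y) = (Y + 2)*(2*(-3)) = (2 + Y)*(-6) = -12 - 6*Y)
L(Q)**2 = (-12 - 6*125/27)**2 = (-12 - 250/9)**2 = (-358/9)**2 = 128164/81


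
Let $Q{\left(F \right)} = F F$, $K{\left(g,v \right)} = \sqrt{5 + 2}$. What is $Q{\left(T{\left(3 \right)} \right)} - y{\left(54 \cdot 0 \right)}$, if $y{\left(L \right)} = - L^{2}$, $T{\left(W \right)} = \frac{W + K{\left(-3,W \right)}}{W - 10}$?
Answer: $\frac{16}{49} + \frac{6 \sqrt{7}}{49} \approx 0.6505$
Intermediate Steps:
$K{\left(g,v \right)} = \sqrt{7}$
$T{\left(W \right)} = \frac{W + \sqrt{7}}{-10 + W}$ ($T{\left(W \right)} = \frac{W + \sqrt{7}}{W - 10} = \frac{W + \sqrt{7}}{-10 + W}$)
$Q{\left(F \right)} = F^{2}$
$Q{\left(T{\left(3 \right)} \right)} - y{\left(54 \cdot 0 \right)} = \left(\frac{3 + \sqrt{7}}{-10 + 3}\right)^{2} - - \left(54 \cdot 0\right)^{2} = \left(\frac{3 + \sqrt{7}}{-7}\right)^{2} - - 0^{2} = \left(- \frac{3 + \sqrt{7}}{7}\right)^{2} - \left(-1\right) 0 = \left(- \frac{3}{7} - \frac{\sqrt{7}}{7}\right)^{2} - 0 = \left(- \frac{3}{7} - \frac{\sqrt{7}}{7}\right)^{2} + 0 = \left(- \frac{3}{7} - \frac{\sqrt{7}}{7}\right)^{2}$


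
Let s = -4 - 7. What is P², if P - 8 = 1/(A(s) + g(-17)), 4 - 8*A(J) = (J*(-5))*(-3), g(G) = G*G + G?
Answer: 352237824/5499025 ≈ 64.055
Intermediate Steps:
g(G) = G + G² (g(G) = G² + G = G + G²)
s = -11
A(J) = ½ - 15*J/8 (A(J) = ½ - J*(-5)*(-3)/8 = ½ - (-5*J)*(-3)/8 = ½ - 15*J/8)
P = 18768/2345 (P = 8 + 1/((½ - 15/8*(-11)) - 17*(1 - 17)) = 8 + 1/((½ + 165/8) - 17*(-16)) = 8 + 1/(169/8 + 272) = 8 + 1/(2345/8) = 8 + 8/2345 = 18768/2345 ≈ 8.0034)
P² = (18768/2345)² = 352237824/5499025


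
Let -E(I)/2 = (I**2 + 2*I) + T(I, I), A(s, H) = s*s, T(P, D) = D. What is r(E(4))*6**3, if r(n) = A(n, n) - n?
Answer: 689472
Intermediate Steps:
A(s, H) = s**2
E(I) = -6*I - 2*I**2 (E(I) = -2*((I**2 + 2*I) + I) = -2*(I**2 + 3*I) = -6*I - 2*I**2)
r(n) = n**2 - n
r(E(4))*6**3 = ((2*4*(-3 - 1*4))*(-1 + 2*4*(-3 - 1*4)))*6**3 = ((2*4*(-3 - 4))*(-1 + 2*4*(-3 - 4)))*216 = ((2*4*(-7))*(-1 + 2*4*(-7)))*216 = -56*(-1 - 56)*216 = -56*(-57)*216 = 3192*216 = 689472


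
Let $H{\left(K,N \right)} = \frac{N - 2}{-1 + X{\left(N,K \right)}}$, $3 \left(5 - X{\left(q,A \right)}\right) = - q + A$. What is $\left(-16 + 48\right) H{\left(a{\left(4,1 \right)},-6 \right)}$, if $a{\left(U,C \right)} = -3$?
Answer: $- \frac{256}{3} \approx -85.333$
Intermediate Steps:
$X{\left(q,A \right)} = 5 - \frac{A}{3} + \frac{q}{3}$ ($X{\left(q,A \right)} = 5 - \frac{- q + A}{3} = 5 - \frac{A - q}{3} = 5 - \left(- \frac{q}{3} + \frac{A}{3}\right) = 5 - \frac{A}{3} + \frac{q}{3}$)
$H{\left(K,N \right)} = \frac{-2 + N}{4 - \frac{K}{3} + \frac{N}{3}}$ ($H{\left(K,N \right)} = \frac{N - 2}{-1 + \left(5 - \frac{K}{3} + \frac{N}{3}\right)} = \frac{-2 + N}{4 - \frac{K}{3} + \frac{N}{3}}$)
$\left(-16 + 48\right) H{\left(a{\left(4,1 \right)},-6 \right)} = \left(-16 + 48\right) \frac{3 \left(-2 - 6\right)}{12 - 6 - -3} = 32 \cdot 3 \frac{1}{12 - 6 + 3} \left(-8\right) = 32 \cdot 3 \cdot \frac{1}{9} \left(-8\right) = 32 \left(- \frac{8}{3}\right) = - \frac{256}{3}$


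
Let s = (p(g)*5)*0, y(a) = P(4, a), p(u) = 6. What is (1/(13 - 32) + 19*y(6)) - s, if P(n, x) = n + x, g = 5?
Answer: 3609/19 ≈ 189.95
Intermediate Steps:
y(a) = 4 + a
s = 0 (s = (6*5)*0 = 30*0 = 0)
(1/(13 - 32) + 19*y(6)) - s = (1/(13 - 32) + 19*(4 + 6)) - 1*0 = (1/(-19) + 19*10) + 0 = (-1/19 + 190) + 0 = 3609/19 + 0 = 3609/19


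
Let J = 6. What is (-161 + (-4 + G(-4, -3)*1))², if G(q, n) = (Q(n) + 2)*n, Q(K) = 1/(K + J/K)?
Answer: 725904/25 ≈ 29036.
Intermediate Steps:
Q(K) = 1/(K + 6/K)
G(q, n) = n*(2 + n/(6 + n²)) (G(q, n) = (n/(6 + n²) + 2)*n = (2 + n/(6 + n²))*n = n*(2 + n/(6 + n²)))
(-161 + (-4 + G(-4, -3)*1))² = (-161 + (-4 - 3*(12 - 3 + 2*(-3)²)/(6 + (-3)²)*1))² = (-161 + (-4 - 3*(12 - 3 + 2*9)/(6 + 9)*1))² = (-161 + (-4 - 3*(12 - 3 + 18)/15*1))² = (-161 + (-4 - 3*1/15*27*1))² = (-161 + (-4 - 27/5*1))² = (-161 + (-4 - 27/5))² = (-161 - 47/5)² = (-852/5)² = 725904/25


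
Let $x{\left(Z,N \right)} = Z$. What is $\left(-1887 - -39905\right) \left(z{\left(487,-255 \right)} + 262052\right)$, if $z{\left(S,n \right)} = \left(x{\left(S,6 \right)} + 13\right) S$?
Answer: $19220075936$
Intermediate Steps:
$z{\left(S,n \right)} = S \left(13 + S\right)$ ($z{\left(S,n \right)} = \left(S + 13\right) S = \left(13 + S\right) S = S \left(13 + S\right)$)
$\left(-1887 - -39905\right) \left(z{\left(487,-255 \right)} + 262052\right) = \left(-1887 - -39905\right) \left(487 \left(13 + 487\right) + 262052\right) = \left(-1887 + 39905\right) \left(487 \cdot 500 + 262052\right) = 38018 \left(243500 + 262052\right) = 38018 \cdot 505552 = 19220075936$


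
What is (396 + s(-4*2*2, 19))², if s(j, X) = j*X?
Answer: 8464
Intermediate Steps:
s(j, X) = X*j
(396 + s(-4*2*2, 19))² = (396 + 19*(-4*2*2))² = (396 + 19*(-8*2))² = (396 + 19*(-16))² = (396 - 304)² = 92² = 8464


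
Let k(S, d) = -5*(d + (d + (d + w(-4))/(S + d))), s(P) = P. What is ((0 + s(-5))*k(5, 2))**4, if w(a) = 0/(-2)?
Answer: 316406250000/2401 ≈ 1.3178e+8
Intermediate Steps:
w(a) = 0 (w(a) = 0*(-1/2) = 0)
k(S, d) = -10*d - 5*d/(S + d) (k(S, d) = -5*(d + (d + (d + 0)/(S + d))) = -5*(d + (d + d/(S + d))) = -5*(2*d + d/(S + d)) = -10*d - 5*d/(S + d))
((0 + s(-5))*k(5, 2))**4 = ((0 - 5)*(5*2*(-1 - 2*5 - 2*2)/(5 + 2)))**4 = (-25*2*(-1 - 10 - 4)/7)**4 = (-25*2*(-15)/7)**4 = (-5*(-150/7))**4 = (750/7)**4 = 316406250000/2401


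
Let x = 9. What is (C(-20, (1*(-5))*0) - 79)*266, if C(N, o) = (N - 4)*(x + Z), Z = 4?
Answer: -104006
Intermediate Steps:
C(N, o) = -52 + 13*N (C(N, o) = (N - 4)*(9 + 4) = (-4 + N)*13 = -52 + 13*N)
(C(-20, (1*(-5))*0) - 79)*266 = ((-52 + 13*(-20)) - 79)*266 = ((-52 - 260) - 79)*266 = (-312 - 79)*266 = -391*266 = -104006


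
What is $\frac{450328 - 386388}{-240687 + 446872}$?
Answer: $\frac{12788}{41237} \approx 0.31011$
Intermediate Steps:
$\frac{450328 - 386388}{-240687 + 446872} = \frac{63940}{206185} = 63940 \cdot \frac{1}{206185} = \frac{12788}{41237}$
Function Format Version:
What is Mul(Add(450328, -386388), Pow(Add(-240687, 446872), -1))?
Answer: Rational(12788, 41237) ≈ 0.31011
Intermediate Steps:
Mul(Add(450328, -386388), Pow(Add(-240687, 446872), -1)) = Mul(63940, Pow(206185, -1)) = Mul(63940, Rational(1, 206185)) = Rational(12788, 41237)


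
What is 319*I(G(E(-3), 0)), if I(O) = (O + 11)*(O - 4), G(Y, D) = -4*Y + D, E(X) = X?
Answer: 58696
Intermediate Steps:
G(Y, D) = D - 4*Y
I(O) = (-4 + O)*(11 + O) (I(O) = (11 + O)*(-4 + O) = (-4 + O)*(11 + O))
319*I(G(E(-3), 0)) = 319*(-44 + (0 - 4*(-3))**2 + 7*(0 - 4*(-3))) = 319*(-44 + (0 + 12)**2 + 7*(0 + 12)) = 319*(-44 + 12**2 + 7*12) = 319*(-44 + 144 + 84) = 319*184 = 58696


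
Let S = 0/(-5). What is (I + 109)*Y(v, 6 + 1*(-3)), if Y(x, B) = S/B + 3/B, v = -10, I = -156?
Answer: -47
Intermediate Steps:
S = 0 (S = 0*(-⅕) = 0)
Y(x, B) = 3/B (Y(x, B) = 0/B + 3/B = 0 + 3/B = 3/B)
(I + 109)*Y(v, 6 + 1*(-3)) = (-156 + 109)*(3/(6 + 1*(-3))) = -141/(6 - 3) = -141/3 = -47*1 = -47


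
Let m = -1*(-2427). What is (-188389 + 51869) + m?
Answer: -134093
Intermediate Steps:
m = 2427
(-188389 + 51869) + m = (-188389 + 51869) + 2427 = -136520 + 2427 = -134093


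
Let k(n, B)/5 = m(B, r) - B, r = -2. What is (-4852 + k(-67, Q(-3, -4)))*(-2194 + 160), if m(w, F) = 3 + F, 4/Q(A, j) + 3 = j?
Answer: 68970906/7 ≈ 9.8530e+6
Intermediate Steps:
Q(A, j) = 4/(-3 + j)
k(n, B) = 5 - 5*B (k(n, B) = 5*((3 - 2) - B) = 5*(1 - B) = 5 - 5*B)
(-4852 + k(-67, Q(-3, -4)))*(-2194 + 160) = (-4852 + (5 - 20/(-3 - 4)))*(-2194 + 160) = (-4852 + (5 - 20/(-7)))*(-2034) = (-4852 + (5 - 20*(-1)/7))*(-2034) = (-4852 + (5 - 5*(-4/7)))*(-2034) = (-4852 + (5 + 20/7))*(-2034) = (-4852 + 55/7)*(-2034) = -33909/7*(-2034) = 68970906/7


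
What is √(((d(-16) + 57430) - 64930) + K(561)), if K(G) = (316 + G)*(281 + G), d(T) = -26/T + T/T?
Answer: √11694986/4 ≈ 854.95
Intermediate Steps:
d(T) = 1 - 26/T (d(T) = -26/T + 1 = 1 - 26/T)
K(G) = (281 + G)*(316 + G)
√(((d(-16) + 57430) - 64930) + K(561)) = √((((-26 - 16)/(-16) + 57430) - 64930) + (88796 + 561² + 597*561)) = √(((-1/16*(-42) + 57430) - 64930) + (88796 + 314721 + 334917)) = √(((21/8 + 57430) - 64930) + 738434) = √((459461/8 - 64930) + 738434) = √(-59979/8 + 738434) = √(5847493/8) = √11694986/4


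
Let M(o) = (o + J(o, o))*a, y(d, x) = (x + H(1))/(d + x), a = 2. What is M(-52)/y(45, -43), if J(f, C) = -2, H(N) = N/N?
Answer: 36/7 ≈ 5.1429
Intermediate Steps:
H(N) = 1
y(d, x) = (1 + x)/(d + x) (y(d, x) = (x + 1)/(d + x) = (1 + x)/(d + x))
M(o) = -4 + 2*o (M(o) = (o - 2)*2 = (-2 + o)*2 = -4 + 2*o)
M(-52)/y(45, -43) = (-4 + 2*(-52))/(((1 - 43)/(45 - 43))) = (-4 - 104)/((-42/2)) = -108/((½)*(-42)) = -108/(-21) = -108*(-1/21) = 36/7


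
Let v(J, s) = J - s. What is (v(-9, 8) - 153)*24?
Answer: -4080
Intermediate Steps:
(v(-9, 8) - 153)*24 = ((-9 - 1*8) - 153)*24 = ((-9 - 8) - 153)*24 = (-17 - 153)*24 = -170*24 = -4080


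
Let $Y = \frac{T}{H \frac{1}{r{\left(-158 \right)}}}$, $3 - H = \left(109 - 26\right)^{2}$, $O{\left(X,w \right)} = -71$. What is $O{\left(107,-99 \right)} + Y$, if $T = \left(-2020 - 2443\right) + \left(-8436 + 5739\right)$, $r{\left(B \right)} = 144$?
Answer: $\frac{271067}{3443} \approx 78.73$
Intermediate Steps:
$H = -6886$ ($H = 3 - \left(109 - 26\right)^{2} = 3 - 83^{2} = 3 - 6889 = -6886$)
$T = -7160$ ($T = -4463 - 2697 = -7160$)
$Y = \frac{515520}{3443}$ ($Y = - \frac{7160}{\left(-6886\right) \frac{1}{144}} = - \frac{7160}{- \frac{3443}{72}} = \left(-7160\right) \left(- \frac{72}{3443}\right) = \frac{515520}{3443} \approx 149.73$)
$O{\left(107,-99 \right)} + Y = -71 + \frac{515520}{3443} = \frac{271067}{3443}$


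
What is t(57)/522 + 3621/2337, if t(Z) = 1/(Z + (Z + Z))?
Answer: 5670527/3659742 ≈ 1.5494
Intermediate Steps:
t(Z) = 1/(3*Z) (t(Z) = 1/(Z + 2*Z) = 1/(3*Z))
t(57)/522 + 3621/2337 = ((⅓)/57)/522 + 3621/2337 = ((⅓)*(1/57))*(1/522) + 3621*(1/2337) = (1/171)*(1/522) + 1207/779 = 1/89262 + 1207/779 = 5670527/3659742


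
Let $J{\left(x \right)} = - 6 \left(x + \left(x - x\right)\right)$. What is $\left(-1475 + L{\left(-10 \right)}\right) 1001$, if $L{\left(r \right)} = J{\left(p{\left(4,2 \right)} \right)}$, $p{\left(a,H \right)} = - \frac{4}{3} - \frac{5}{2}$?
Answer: $-1453452$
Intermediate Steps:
$p{\left(a,H \right)} = - \frac{23}{6}$ ($p{\left(a,H \right)} = \left(-4\right) \frac{1}{3} - \frac{5}{2} = - \frac{4}{3} - \frac{5}{2} = - \frac{23}{6}$)
$J{\left(x \right)} = - 6 x$ ($J{\left(x \right)} = - 6 \left(x + 0\right) = - 6 x$)
$L{\left(r \right)} = 23$ ($L{\left(r \right)} = \left(-6\right) \left(- \frac{23}{6}\right) = 23$)
$\left(-1475 + L{\left(-10 \right)}\right) 1001 = \left(-1475 + 23\right) 1001 = \left(-1452\right) 1001 = -1453452$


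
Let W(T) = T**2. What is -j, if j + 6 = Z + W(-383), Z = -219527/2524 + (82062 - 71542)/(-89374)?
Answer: -16534550530515/112789988 ≈ -1.4660e+5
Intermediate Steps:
Z = -9823279289/112789988 (Z = -219527*1/2524 + 10520*(-1/89374) = -219527/2524 - 5260/44687 = -9823279289/112789988 ≈ -87.094)
j = 16534550530515/112789988 (j = -6 + (-9823279289/112789988 + (-383)**2) = -6 + (-9823279289/112789988 + 146689) = -6 + 16535227270443/112789988 = 16534550530515/112789988 ≈ 1.4660e+5)
-j = -1*16534550530515/112789988 = -16534550530515/112789988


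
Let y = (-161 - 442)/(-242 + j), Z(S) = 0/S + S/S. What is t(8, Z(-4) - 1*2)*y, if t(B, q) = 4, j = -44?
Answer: 1206/143 ≈ 8.4336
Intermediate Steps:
Z(S) = 1 (Z(S) = 0 + 1 = 1)
y = 603/286 (y = (-161 - 442)/(-242 - 44) = -603/(-286) = -603*(-1/286) = 603/286 ≈ 2.1084)
t(8, Z(-4) - 1*2)*y = 4*(603/286) = 1206/143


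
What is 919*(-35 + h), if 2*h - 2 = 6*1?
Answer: -28489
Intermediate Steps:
h = 4 (h = 1 + (6*1)/2 = 1 + (½)*6 = 1 + 3 = 4)
919*(-35 + h) = 919*(-35 + 4) = 919*(-31) = -28489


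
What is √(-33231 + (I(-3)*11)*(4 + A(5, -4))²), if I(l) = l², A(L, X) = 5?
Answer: 2*I*√6303 ≈ 158.78*I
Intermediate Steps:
√(-33231 + (I(-3)*11)*(4 + A(5, -4))²) = √(-33231 + ((-3)²*11)*(4 + 5)²) = √(-33231 + (9*11)*9²) = √(-33231 + 99*81) = √(-33231 + 8019) = √(-25212) = 2*I*√6303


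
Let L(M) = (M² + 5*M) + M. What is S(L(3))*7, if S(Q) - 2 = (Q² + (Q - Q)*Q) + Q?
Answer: 5306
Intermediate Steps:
L(M) = M² + 6*M
S(Q) = 2 + Q + Q² (S(Q) = 2 + ((Q² + (Q - Q)*Q) + Q) = 2 + ((Q² + 0*Q) + Q) = 2 + ((Q² + 0) + Q) = 2 + (Q² + Q) = 2 + (Q + Q²) = 2 + Q + Q²)
S(L(3))*7 = (2 + 3*(6 + 3) + (3*(6 + 3))²)*7 = (2 + 3*9 + (3*9)²)*7 = (2 + 27 + 27²)*7 = (2 + 27 + 729)*7 = 758*7 = 5306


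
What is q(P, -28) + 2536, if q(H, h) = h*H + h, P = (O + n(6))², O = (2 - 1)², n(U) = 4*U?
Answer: -14992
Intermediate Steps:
O = 1 (O = 1² = 1)
P = 625 (P = (1 + 4*6)² = (1 + 24)² = 25² = 625)
q(H, h) = h + H*h (q(H, h) = H*h + h = h + H*h)
q(P, -28) + 2536 = -28*(1 + 625) + 2536 = -28*626 + 2536 = -17528 + 2536 = -14992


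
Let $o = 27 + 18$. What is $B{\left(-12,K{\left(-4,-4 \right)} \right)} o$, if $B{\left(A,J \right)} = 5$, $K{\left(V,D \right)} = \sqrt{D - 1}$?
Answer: $225$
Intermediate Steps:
$K{\left(V,D \right)} = \sqrt{-1 + D}$
$o = 45$
$B{\left(-12,K{\left(-4,-4 \right)} \right)} o = 5 \cdot 45 = 225$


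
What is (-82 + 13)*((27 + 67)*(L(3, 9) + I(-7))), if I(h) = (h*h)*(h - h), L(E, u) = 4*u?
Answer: -233496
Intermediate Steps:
I(h) = 0 (I(h) = h²*0 = 0)
(-82 + 13)*((27 + 67)*(L(3, 9) + I(-7))) = (-82 + 13)*((27 + 67)*(4*9 + 0)) = -6486*(36 + 0) = -6486*36 = -69*3384 = -233496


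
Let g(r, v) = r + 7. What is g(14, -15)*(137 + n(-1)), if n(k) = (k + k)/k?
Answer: 2919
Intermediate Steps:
g(r, v) = 7 + r
n(k) = 2 (n(k) = (2*k)/k = 2)
g(14, -15)*(137 + n(-1)) = (7 + 14)*(137 + 2) = 21*139 = 2919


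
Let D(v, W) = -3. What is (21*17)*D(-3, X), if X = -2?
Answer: -1071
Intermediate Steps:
(21*17)*D(-3, X) = (21*17)*(-3) = 357*(-3) = -1071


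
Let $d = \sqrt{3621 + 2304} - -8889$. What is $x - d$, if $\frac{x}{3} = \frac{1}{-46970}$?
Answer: $- \frac{417516333}{46970} - 5 \sqrt{237} \approx -8966.0$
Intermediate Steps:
$x = - \frac{3}{46970}$ ($x = \frac{3}{-46970} = 3 \left(- \frac{1}{46970}\right) = - \frac{3}{46970} \approx -6.3871 \cdot 10^{-5}$)
$d = 8889 + 5 \sqrt{237}$ ($d = \sqrt{5925} + 8889 = 5 \sqrt{237} + 8889 = 8889 + 5 \sqrt{237} \approx 8966.0$)
$x - d = - \frac{3}{46970} - \left(8889 + 5 \sqrt{237}\right) = - \frac{417516333}{46970} - 5 \sqrt{237}$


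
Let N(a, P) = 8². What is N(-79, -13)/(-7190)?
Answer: -32/3595 ≈ -0.0089013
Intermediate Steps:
N(a, P) = 64
N(-79, -13)/(-7190) = 64/(-7190) = 64*(-1/7190) = -32/3595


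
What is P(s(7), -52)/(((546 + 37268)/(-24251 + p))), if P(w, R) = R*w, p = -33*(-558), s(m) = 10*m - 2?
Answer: 10319816/18907 ≈ 545.82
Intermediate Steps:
s(m) = -2 + 10*m
p = 18414
P(s(7), -52)/(((546 + 37268)/(-24251 + p))) = (-52*(-2 + 10*7))/(((546 + 37268)/(-24251 + 18414))) = (-52*(-2 + 70))/((37814/(-5837))) = (-52*68)/((37814*(-1/5837))) = -3536/(-37814/5837) = -3536*(-5837/37814) = 10319816/18907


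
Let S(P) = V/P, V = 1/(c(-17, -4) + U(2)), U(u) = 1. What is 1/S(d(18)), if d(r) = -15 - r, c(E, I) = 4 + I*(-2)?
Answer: -429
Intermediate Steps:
c(E, I) = 4 - 2*I
V = 1/13 (V = 1/((4 - 2*(-4)) + 1) = 1/((4 + 8) + 1) = 1/(12 + 1) = 1/13 ≈ 0.076923)
S(P) = 1/(13*P)
1/S(d(18)) = 1/(1/(13*(-15 - 1*18))) = 1/(1/(13*(-15 - 18))) = 1/((1/13)/(-33)) = 1/((1/13)*(-1/33)) = 1/(-1/429) = -429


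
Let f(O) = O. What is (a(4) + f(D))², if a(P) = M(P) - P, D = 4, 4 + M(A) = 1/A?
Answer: 225/16 ≈ 14.063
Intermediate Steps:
M(A) = -4 + 1/A
a(P) = -4 + 1/P - P (a(P) = (-4 + 1/P) - P = -4 + 1/P - P)
(a(4) + f(D))² = ((-4 + 1/4 - 1*4) + 4)² = ((-4 + ¼ - 4) + 4)² = (-31/4 + 4)² = (-15/4)² = 225/16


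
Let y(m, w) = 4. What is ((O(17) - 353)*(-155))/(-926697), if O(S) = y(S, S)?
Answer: -54095/926697 ≈ -0.058374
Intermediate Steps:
O(S) = 4
((O(17) - 353)*(-155))/(-926697) = ((4 - 353)*(-155))/(-926697) = -349*(-155)*(-1/926697) = 54095*(-1/926697) = -54095/926697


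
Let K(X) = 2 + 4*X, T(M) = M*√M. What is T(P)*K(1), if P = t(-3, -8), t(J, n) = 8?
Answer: 96*√2 ≈ 135.76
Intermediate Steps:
P = 8
T(M) = M^(3/2)
T(P)*K(1) = 8^(3/2)*(2 + 4*1) = (16*√2)*(2 + 4) = (16*√2)*6 = 96*√2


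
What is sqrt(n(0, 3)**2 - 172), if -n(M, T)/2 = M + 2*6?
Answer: 2*sqrt(101) ≈ 20.100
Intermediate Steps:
n(M, T) = -24 - 2*M (n(M, T) = -2*(M + 2*6) = -2*(M + 12) = -2*(12 + M) = -24 - 2*M)
sqrt(n(0, 3)**2 - 172) = sqrt((-24 - 2*0)**2 - 172) = sqrt((-24 + 0)**2 - 172) = sqrt((-24)**2 - 172) = sqrt(576 - 172) = sqrt(404) = 2*sqrt(101)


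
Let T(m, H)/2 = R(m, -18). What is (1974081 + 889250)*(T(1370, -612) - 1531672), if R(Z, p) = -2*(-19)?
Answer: -4385466306276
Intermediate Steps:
R(Z, p) = 38
T(m, H) = 76 (T(m, H) = 2*38 = 76)
(1974081 + 889250)*(T(1370, -612) - 1531672) = (1974081 + 889250)*(76 - 1531672) = 2863331*(-1531596) = -4385466306276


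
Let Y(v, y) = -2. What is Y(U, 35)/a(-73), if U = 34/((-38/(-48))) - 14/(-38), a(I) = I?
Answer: 2/73 ≈ 0.027397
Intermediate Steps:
U = 823/19 (U = 34/((-38*(-1/48))) - 14*(-1/38) = 34/(19/24) + 7/19 = 34*(24/19) + 7/19 = 816/19 + 7/19 = 823/19 ≈ 43.316)
Y(U, 35)/a(-73) = -2/(-73) = -2*(-1/73) = 2/73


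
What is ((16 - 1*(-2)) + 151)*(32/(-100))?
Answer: -1352/25 ≈ -54.080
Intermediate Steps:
((16 - 1*(-2)) + 151)*(32/(-100)) = ((16 + 2) + 151)*(32*(-1/100)) = (18 + 151)*(-8/25) = 169*(-8/25) = -1352/25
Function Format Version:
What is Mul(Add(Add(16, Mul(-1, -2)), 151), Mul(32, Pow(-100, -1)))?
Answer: Rational(-1352, 25) ≈ -54.080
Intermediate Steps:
Mul(Add(Add(16, Mul(-1, -2)), 151), Mul(32, Pow(-100, -1))) = Mul(Add(Add(16, 2), 151), Mul(32, Rational(-1, 100))) = Mul(Add(18, 151), Rational(-8, 25)) = Mul(169, Rational(-8, 25)) = Rational(-1352, 25)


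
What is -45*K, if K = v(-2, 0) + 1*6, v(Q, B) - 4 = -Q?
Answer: -540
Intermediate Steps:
v(Q, B) = 4 - Q
K = 12 (K = (4 - 1*(-2)) + 1*6 = (4 + 2) + 6 = 6 + 6 = 12)
-45*K = -45*12 = -540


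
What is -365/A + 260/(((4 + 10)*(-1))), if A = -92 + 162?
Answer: -333/14 ≈ -23.786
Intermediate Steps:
A = 70
-365/A + 260/(((4 + 10)*(-1))) = -365/70 + 260/(((4 + 10)*(-1))) = -365*1/70 + 260/((14*(-1))) = -73/14 + 260/(-14) = -73/14 + 260*(-1/14) = -73/14 - 130/7 = -333/14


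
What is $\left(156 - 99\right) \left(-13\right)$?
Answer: $-741$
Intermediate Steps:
$\left(156 - 99\right) \left(-13\right) = 57 \left(-13\right) = -741$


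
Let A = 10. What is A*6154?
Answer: 61540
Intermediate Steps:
A*6154 = 10*6154 = 61540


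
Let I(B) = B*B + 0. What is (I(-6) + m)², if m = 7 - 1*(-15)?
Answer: 3364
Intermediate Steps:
m = 22 (m = 7 + 15 = 22)
I(B) = B² (I(B) = B² + 0 = B²)
(I(-6) + m)² = ((-6)² + 22)² = (36 + 22)² = 58² = 3364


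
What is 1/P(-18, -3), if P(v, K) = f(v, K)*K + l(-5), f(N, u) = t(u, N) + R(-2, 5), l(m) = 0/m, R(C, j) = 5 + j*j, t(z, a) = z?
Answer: -1/81 ≈ -0.012346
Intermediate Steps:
R(C, j) = 5 + j²
l(m) = 0
f(N, u) = 30 + u (f(N, u) = u + (5 + 5²) = u + (5 + 25) = u + 30 = 30 + u)
P(v, K) = K*(30 + K) (P(v, K) = (30 + K)*K + 0 = K*(30 + K) + 0 = K*(30 + K))
1/P(-18, -3) = 1/(-3*(30 - 3)) = 1/(-3*27) = 1/(-81) = -1/81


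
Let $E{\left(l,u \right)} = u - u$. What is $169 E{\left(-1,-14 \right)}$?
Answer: $0$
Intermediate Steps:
$E{\left(l,u \right)} = 0$
$169 E{\left(-1,-14 \right)} = 169 \cdot 0 = 0$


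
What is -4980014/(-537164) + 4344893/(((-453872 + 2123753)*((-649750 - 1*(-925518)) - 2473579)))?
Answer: 1305504395934621673/140816883825561966 ≈ 9.2709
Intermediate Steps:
-4980014/(-537164) + 4344893/(((-453872 + 2123753)*((-649750 - 1*(-925518)) - 2473579))) = -4980014*(-1/537164) + 4344893/((1669881*((-649750 + 925518) - 2473579))) = 2490007/268582 + 4344893/((1669881*(275768 - 2473579))) = 2490007/268582 + 4344893/((1669881*(-2197811))) = 2490007/268582 + 4344893/(-3670082830491) = 2490007/268582 + 4344893*(-1/3670082830491) = 2490007/268582 - 620699/524297547213 = 1305504395934621673/140816883825561966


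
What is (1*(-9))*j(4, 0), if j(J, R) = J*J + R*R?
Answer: -144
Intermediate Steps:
j(J, R) = J² + R²
(1*(-9))*j(4, 0) = (1*(-9))*(4² + 0²) = -9*(16 + 0) = -9*16 = -144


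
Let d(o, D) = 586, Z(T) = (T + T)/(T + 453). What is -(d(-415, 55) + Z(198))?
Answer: -127294/217 ≈ -586.61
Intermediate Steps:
Z(T) = 2*T/(453 + T) (Z(T) = (2*T)/(453 + T) = 2*T/(453 + T))
-(d(-415, 55) + Z(198)) = -(586 + 2*198/(453 + 198)) = -(586 + 2*198/651) = -(586 + 2*198*(1/651)) = -(586 + 132/217) = -1*127294/217 = -127294/217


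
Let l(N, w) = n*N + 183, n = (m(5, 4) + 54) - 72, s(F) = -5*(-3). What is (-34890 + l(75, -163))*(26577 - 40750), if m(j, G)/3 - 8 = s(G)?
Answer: 437690586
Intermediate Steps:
s(F) = 15
m(j, G) = 69 (m(j, G) = 24 + 3*15 = 24 + 45 = 69)
n = 51 (n = (69 + 54) - 72 = 123 - 72 = 51)
l(N, w) = 183 + 51*N (l(N, w) = 51*N + 183 = 183 + 51*N)
(-34890 + l(75, -163))*(26577 - 40750) = (-34890 + (183 + 51*75))*(26577 - 40750) = (-34890 + (183 + 3825))*(-14173) = (-34890 + 4008)*(-14173) = -30882*(-14173) = 437690586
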